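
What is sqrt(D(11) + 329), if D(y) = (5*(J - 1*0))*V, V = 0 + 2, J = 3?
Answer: sqrt(359) ≈ 18.947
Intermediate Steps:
V = 2
D(y) = 30 (D(y) = (5*(3 - 1*0))*2 = (5*(3 + 0))*2 = (5*3)*2 = 15*2 = 30)
sqrt(D(11) + 329) = sqrt(30 + 329) = sqrt(359)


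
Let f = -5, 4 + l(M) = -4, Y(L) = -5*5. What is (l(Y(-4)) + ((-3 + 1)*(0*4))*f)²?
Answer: 64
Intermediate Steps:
Y(L) = -25
l(M) = -8 (l(M) = -4 - 4 = -8)
(l(Y(-4)) + ((-3 + 1)*(0*4))*f)² = (-8 + ((-3 + 1)*(0*4))*(-5))² = (-8 - 2*0*(-5))² = (-8 + 0*(-5))² = (-8 + 0)² = (-8)² = 64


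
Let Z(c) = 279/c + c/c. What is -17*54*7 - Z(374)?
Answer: -2403977/374 ≈ -6427.7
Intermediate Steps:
Z(c) = 1 + 279/c (Z(c) = 279/c + 1 = 1 + 279/c)
-17*54*7 - Z(374) = -17*54*7 - (279 + 374)/374 = -918*7 - 653/374 = -6426 - 1*653/374 = -6426 - 653/374 = -2403977/374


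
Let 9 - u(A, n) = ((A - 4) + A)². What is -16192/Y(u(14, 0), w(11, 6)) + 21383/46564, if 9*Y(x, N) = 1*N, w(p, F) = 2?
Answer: -3392817913/46564 ≈ -72864.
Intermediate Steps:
u(A, n) = 9 - (-4 + 2*A)² (u(A, n) = 9 - ((A - 4) + A)² = 9 - ((-4 + A) + A)² = 9 - (-4 + 2*A)²)
Y(x, N) = N/9 (Y(x, N) = (1*N)/9 = N/9)
-16192/Y(u(14, 0), w(11, 6)) + 21383/46564 = -16192/((⅑)*2) + 21383/46564 = -16192/2/9 + 21383*(1/46564) = -16192*9/2 + 21383/46564 = -72864 + 21383/46564 = -3392817913/46564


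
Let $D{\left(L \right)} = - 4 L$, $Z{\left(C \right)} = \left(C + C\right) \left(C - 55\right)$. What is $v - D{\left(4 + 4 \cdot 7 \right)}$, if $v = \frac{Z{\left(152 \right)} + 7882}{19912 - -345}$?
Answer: $\frac{2630266}{20257} \approx 129.84$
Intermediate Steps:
$Z{\left(C \right)} = 2 C \left(-55 + C\right)$
$v = \frac{37370}{20257}$ ($v = \frac{2 \cdot 152 \left(-55 + 152\right) + 7882}{19912 - -345} = \frac{2 \cdot 152 \cdot 97 + 7882}{19912 + \left(-9072 + 9417\right)} = \frac{29488 + 7882}{19912 + 345} = \frac{37370}{20257} \approx 1.8448$)
$v - D{\left(4 + 4 \cdot 7 \right)} = \frac{37370}{20257} - - 4 \left(4 + 4 \cdot 7\right) = \frac{37370}{20257} - - 4 \left(4 + 28\right) = \frac{37370}{20257} - \left(-4\right) 32 = \frac{37370}{20257} - -128 = \frac{37370}{20257} + 128 = \frac{2630266}{20257}$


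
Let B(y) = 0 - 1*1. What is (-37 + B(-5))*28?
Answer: -1064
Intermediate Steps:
B(y) = -1 (B(y) = 0 - 1 = -1)
(-37 + B(-5))*28 = (-37 - 1)*28 = -38*28 = -1064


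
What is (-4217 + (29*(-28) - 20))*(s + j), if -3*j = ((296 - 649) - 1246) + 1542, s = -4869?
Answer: 24487650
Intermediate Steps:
j = 19 (j = -(((296 - 649) - 1246) + 1542)/3 = -((-353 - 1246) + 1542)/3 = -(-1599 + 1542)/3 = -⅓*(-57) = 19)
(-4217 + (29*(-28) - 20))*(s + j) = (-4217 + (29*(-28) - 20))*(-4869 + 19) = (-4217 + (-812 - 20))*(-4850) = (-4217 - 832)*(-4850) = -5049*(-4850) = 24487650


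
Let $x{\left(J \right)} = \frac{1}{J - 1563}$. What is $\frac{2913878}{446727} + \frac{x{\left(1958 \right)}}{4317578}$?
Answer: $\frac{4969453741702907}{761867573546370} \approx 6.5227$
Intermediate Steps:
$x{\left(J \right)} = \frac{1}{-1563 + J}$
$\frac{2913878}{446727} + \frac{x{\left(1958 \right)}}{4317578} = \frac{2913878}{446727} + \frac{1}{\left(-1563 + 1958\right) 4317578} = 2913878 \cdot \frac{1}{446727} + \frac{1}{395} \cdot \frac{1}{4317578} = \frac{2913878}{446727} + \frac{1}{395} \cdot \frac{1}{4317578} = \frac{2913878}{446727} + \frac{1}{1705443310} = \frac{4969453741702907}{761867573546370}$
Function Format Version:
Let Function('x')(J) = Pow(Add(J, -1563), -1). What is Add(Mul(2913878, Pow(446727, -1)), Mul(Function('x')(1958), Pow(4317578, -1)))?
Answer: Rational(4969453741702907, 761867573546370) ≈ 6.5227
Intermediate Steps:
Function('x')(J) = Pow(Add(-1563, J), -1)
Add(Mul(2913878, Pow(446727, -1)), Mul(Function('x')(1958), Pow(4317578, -1))) = Add(Mul(2913878, Pow(446727, -1)), Mul(Pow(Add(-1563, 1958), -1), Pow(4317578, -1))) = Add(Mul(2913878, Rational(1, 446727)), Mul(Pow(395, -1), Rational(1, 4317578))) = Add(Rational(2913878, 446727), Mul(Rational(1, 395), Rational(1, 4317578))) = Add(Rational(2913878, 446727), Rational(1, 1705443310)) = Rational(4969453741702907, 761867573546370)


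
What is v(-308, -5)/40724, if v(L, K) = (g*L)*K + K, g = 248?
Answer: 381915/40724 ≈ 9.3781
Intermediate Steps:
v(L, K) = K + 248*K*L (v(L, K) = (248*L)*K + K = 248*K*L + K = K + 248*K*L)
v(-308, -5)/40724 = -5*(1 + 248*(-308))/40724 = -5*(1 - 76384)*(1/40724) = -5*(-76383)*(1/40724) = 381915*(1/40724) = 381915/40724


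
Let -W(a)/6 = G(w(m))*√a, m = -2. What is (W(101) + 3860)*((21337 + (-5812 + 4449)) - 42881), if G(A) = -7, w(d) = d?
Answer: -88421020 - 962094*√101 ≈ -9.8090e+7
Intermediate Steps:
W(a) = 42*√a (W(a) = -(-42)*√a = 42*√a)
(W(101) + 3860)*((21337 + (-5812 + 4449)) - 42881) = (42*√101 + 3860)*((21337 + (-5812 + 4449)) - 42881) = (3860 + 42*√101)*((21337 - 1363) - 42881) = (3860 + 42*√101)*(19974 - 42881) = (3860 + 42*√101)*(-22907) = -88421020 - 962094*√101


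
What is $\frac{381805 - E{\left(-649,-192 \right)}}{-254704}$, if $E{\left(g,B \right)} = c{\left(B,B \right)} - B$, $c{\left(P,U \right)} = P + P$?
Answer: $- \frac{381997}{254704} \approx -1.4998$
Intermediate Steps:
$c{\left(P,U \right)} = 2 P$
$E{\left(g,B \right)} = B$ ($E{\left(g,B \right)} = 2 B - B = B$)
$\frac{381805 - E{\left(-649,-192 \right)}}{-254704} = \frac{381805 - -192}{-254704} = \left(381805 + 192\right) \left(- \frac{1}{254704}\right) = 381997 \left(- \frac{1}{254704}\right) = - \frac{381997}{254704}$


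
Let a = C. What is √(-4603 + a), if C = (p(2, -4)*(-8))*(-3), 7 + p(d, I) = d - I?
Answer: I*√4627 ≈ 68.022*I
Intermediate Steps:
p(d, I) = -7 + d - I (p(d, I) = -7 + (d - I) = -7 + d - I)
C = -24 (C = ((-7 + 2 - 1*(-4))*(-8))*(-3) = ((-7 + 2 + 4)*(-8))*(-3) = -1*(-8)*(-3) = 8*(-3) = -24)
a = -24
√(-4603 + a) = √(-4603 - 24) = √(-4627) = I*√4627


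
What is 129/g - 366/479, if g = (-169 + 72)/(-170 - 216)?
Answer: 23815824/46463 ≈ 512.58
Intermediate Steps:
g = 97/386 (g = -97/(-386) = -97*(-1/386) = 97/386 ≈ 0.25130)
129/g - 366/479 = 129/(97/386) - 366/479 = 129*(386/97) - 366*1/479 = 49794/97 - 366/479 = 23815824/46463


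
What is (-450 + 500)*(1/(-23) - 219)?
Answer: -251900/23 ≈ -10952.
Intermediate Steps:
(-450 + 500)*(1/(-23) - 219) = 50*(-1/23 - 219) = 50*(-5038/23) = -251900/23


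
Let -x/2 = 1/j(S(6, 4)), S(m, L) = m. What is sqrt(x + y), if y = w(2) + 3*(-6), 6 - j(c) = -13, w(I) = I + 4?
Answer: I*sqrt(4370)/19 ≈ 3.4793*I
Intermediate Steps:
w(I) = 4 + I
j(c) = 19 (j(c) = 6 - 1*(-13) = 6 + 13 = 19)
x = -2/19 ≈ -0.10526
y = -12 (y = (4 + 2) + 3*(-6) = 6 - 18 = -12)
sqrt(x + y) = sqrt(-2/19 - 12) = sqrt(-230/19) = I*sqrt(4370)/19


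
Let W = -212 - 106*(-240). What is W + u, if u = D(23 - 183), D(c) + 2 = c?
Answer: 25066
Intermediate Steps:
D(c) = -2 + c
W = 25228 (W = -212 + 25440 = 25228)
u = -162 (u = -2 + (23 - 183) = -2 - 160 = -162)
W + u = 25228 - 162 = 25066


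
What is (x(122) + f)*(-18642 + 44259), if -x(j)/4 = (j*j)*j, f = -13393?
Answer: -186409401345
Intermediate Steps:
x(j) = -4*j³ (x(j) = -4*j*j*j = -4*j²*j = -4*j³)
(x(122) + f)*(-18642 + 44259) = (-4*122³ - 13393)*(-18642 + 44259) = (-4*1815848 - 13393)*25617 = (-7263392 - 13393)*25617 = -7276785*25617 = -186409401345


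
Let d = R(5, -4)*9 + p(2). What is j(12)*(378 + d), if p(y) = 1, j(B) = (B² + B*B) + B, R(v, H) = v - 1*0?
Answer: 127200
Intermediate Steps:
R(v, H) = v (R(v, H) = v + 0 = v)
j(B) = B + 2*B² (j(B) = (B² + B²) + B = 2*B² + B = B + 2*B²)
d = 46 (d = 5*9 + 1 = 45 + 1 = 46)
j(12)*(378 + d) = (12*(1 + 2*12))*(378 + 46) = (12*(1 + 24))*424 = (12*25)*424 = 300*424 = 127200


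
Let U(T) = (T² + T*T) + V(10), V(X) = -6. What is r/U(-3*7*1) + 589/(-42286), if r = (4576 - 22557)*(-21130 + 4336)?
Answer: 532051088560/1543439 ≈ 3.4472e+5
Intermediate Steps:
r = 301972914 (r = -17981*(-16794) = 301972914)
U(T) = -6 + 2*T² (U(T) = (T² + T*T) - 6 = (T² + T²) - 6 = 2*T² - 6 = -6 + 2*T²)
r/U(-3*7*1) + 589/(-42286) = 301972914/(-6 + 2*(-3*7*1)²) + 589/(-42286) = 301972914/(-6 + 2*(-21*1)²) + 589*(-1/42286) = 301972914/(-6 + 2*(-21)²) - 589/42286 = 301972914/(-6 + 2*441) - 589/42286 = 301972914/(-6 + 882) - 589/42286 = 301972914/876 - 589/42286 = 301972914*(1/876) - 589/42286 = 50328819/146 - 589/42286 = 532051088560/1543439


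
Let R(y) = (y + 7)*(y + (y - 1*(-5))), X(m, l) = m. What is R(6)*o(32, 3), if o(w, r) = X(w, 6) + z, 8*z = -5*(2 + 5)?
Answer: 48841/8 ≈ 6105.1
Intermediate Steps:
R(y) = (5 + 2*y)*(7 + y) (R(y) = (7 + y)*(y + (y + 5)) = (7 + y)*(y + (5 + y)) = (7 + y)*(5 + 2*y) = (5 + 2*y)*(7 + y))
z = -35/8 (z = (-5*(2 + 5))/8 = (-5*7)/8 = (⅛)*(-35) = -35/8 ≈ -4.3750)
o(w, r) = -35/8 + w (o(w, r) = w - 35/8 = -35/8 + w)
R(6)*o(32, 3) = (35 + 2*6² + 19*6)*(-35/8 + 32) = (35 + 2*36 + 114)*(221/8) = (35 + 72 + 114)*(221/8) = 221*(221/8) = 48841/8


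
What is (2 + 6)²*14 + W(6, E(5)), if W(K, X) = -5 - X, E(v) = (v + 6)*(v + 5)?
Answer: 781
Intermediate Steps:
E(v) = (5 + v)*(6 + v) (E(v) = (6 + v)*(5 + v) = (5 + v)*(6 + v))
(2 + 6)²*14 + W(6, E(5)) = (2 + 6)²*14 + (-5 - (30 + 5² + 11*5)) = 8²*14 + (-5 - (30 + 25 + 55)) = 64*14 + (-5 - 1*110) = 896 + (-5 - 110) = 896 - 115 = 781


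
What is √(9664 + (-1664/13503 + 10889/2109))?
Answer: √96808173736937173/3164203 ≈ 98.331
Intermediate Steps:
√(9664 + (-1664/13503 + 10889/2109)) = √(9664 + 15947199/3164203) = √(30594804991/3164203) = √96808173736937173/3164203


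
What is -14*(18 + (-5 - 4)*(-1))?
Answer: -378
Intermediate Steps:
-14*(18 + (-5 - 4)*(-1)) = -14*(18 - 9*(-1)) = -14*(18 + 9) = -14*27 = -378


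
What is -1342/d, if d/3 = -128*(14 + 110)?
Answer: 671/23808 ≈ 0.028184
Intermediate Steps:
d = -47616 (d = 3*(-128*(14 + 110)) = 3*(-128*124) = 3*(-15872) = -47616)
-1342/d = -1342/(-47616) = -1342*(-1/47616) = 671/23808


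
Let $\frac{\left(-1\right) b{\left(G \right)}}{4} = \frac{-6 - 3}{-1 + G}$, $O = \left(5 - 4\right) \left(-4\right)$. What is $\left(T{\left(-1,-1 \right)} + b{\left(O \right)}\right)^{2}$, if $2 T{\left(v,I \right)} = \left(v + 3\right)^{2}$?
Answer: $\frac{676}{25} \approx 27.04$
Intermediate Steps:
$O = -4$ ($O = 1 \left(-4\right) = -4$)
$T{\left(v,I \right)} = \frac{\left(3 + v\right)^{2}}{2}$ ($T{\left(v,I \right)} = \frac{\left(v + 3\right)^{2}}{2} = \frac{\left(3 + v\right)^{2}}{2}$)
$b{\left(G \right)} = \frac{36}{-1 + G}$ ($b{\left(G \right)} = - 4 \frac{-6 - 3}{-1 + G} = - 4 \left(- \frac{9}{-1 + G}\right) = \frac{36}{-1 + G}$)
$\left(T{\left(-1,-1 \right)} + b{\left(O \right)}\right)^{2} = \left(\frac{\left(3 - 1\right)^{2}}{2} + \frac{36}{-1 - 4}\right)^{2} = \left(\frac{2^{2}}{2} + \frac{36}{-5}\right)^{2} = \left(\frac{1}{2} \cdot 4 + 36 \left(- \frac{1}{5}\right)\right)^{2} = \left(2 - \frac{36}{5}\right)^{2} = \left(- \frac{26}{5}\right)^{2} = \frac{676}{25}$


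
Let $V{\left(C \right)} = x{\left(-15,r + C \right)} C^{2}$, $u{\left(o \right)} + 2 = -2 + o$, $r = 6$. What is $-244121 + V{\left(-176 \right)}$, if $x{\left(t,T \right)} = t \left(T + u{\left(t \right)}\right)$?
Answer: $87572839$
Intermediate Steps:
$u{\left(o \right)} = -4 + o$ ($u{\left(o \right)} = -2 + \left(-2 + o\right) = -4 + o$)
$x{\left(t,T \right)} = t \left(-4 + T + t\right)$ ($x{\left(t,T \right)} = t \left(T + \left(-4 + t\right)\right) = t \left(-4 + T + t\right)$)
$V{\left(C \right)} = C^{2} \left(195 - 15 C\right)$ ($V{\left(C \right)} = - 15 \left(-4 + \left(6 + C\right) - 15\right) C^{2} = - 15 \left(-13 + C\right) C^{2} = \left(195 - 15 C\right) C^{2} = C^{2} \left(195 - 15 C\right)$)
$-244121 + V{\left(-176 \right)} = -244121 + 15 \left(-176\right)^{2} \left(13 - -176\right) = -244121 + 15 \cdot 30976 \left(13 + 176\right) = -244121 + 15 \cdot 30976 \cdot 189 = -244121 + 87816960 = 87572839$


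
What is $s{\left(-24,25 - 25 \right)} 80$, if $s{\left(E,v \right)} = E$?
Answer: $-1920$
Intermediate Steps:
$s{\left(-24,25 - 25 \right)} 80 = \left(-24\right) 80 = -1920$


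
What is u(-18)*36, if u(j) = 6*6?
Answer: 1296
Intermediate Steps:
u(j) = 36
u(-18)*36 = 36*36 = 1296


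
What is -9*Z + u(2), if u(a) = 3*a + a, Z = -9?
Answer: 89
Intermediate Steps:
u(a) = 4*a
-9*Z + u(2) = -9*(-9) + 4*2 = 81 + 8 = 89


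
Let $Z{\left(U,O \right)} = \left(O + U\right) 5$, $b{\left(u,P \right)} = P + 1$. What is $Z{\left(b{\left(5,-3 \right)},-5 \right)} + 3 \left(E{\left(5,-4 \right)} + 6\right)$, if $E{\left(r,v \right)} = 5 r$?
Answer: $58$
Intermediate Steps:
$b{\left(u,P \right)} = 1 + P$
$Z{\left(U,O \right)} = 5 O + 5 U$
$Z{\left(b{\left(5,-3 \right)},-5 \right)} + 3 \left(E{\left(5,-4 \right)} + 6\right) = \left(5 \left(-5\right) + 5 \left(1 - 3\right)\right) + 3 \left(5 \cdot 5 + 6\right) = \left(-25 + 5 \left(-2\right)\right) + 3 \left(25 + 6\right) = \left(-25 - 10\right) + 3 \cdot 31 = -35 + 93 = 58$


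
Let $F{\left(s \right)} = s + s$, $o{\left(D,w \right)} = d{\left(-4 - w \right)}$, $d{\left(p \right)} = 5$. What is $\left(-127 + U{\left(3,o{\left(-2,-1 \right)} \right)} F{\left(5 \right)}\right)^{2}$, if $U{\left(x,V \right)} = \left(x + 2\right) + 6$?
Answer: $289$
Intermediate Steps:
$o{\left(D,w \right)} = 5$
$U{\left(x,V \right)} = 8 + x$ ($U{\left(x,V \right)} = \left(2 + x\right) + 6 = 8 + x$)
$F{\left(s \right)} = 2 s$
$\left(-127 + U{\left(3,o{\left(-2,-1 \right)} \right)} F{\left(5 \right)}\right)^{2} = \left(-127 + \left(8 + 3\right) 2 \cdot 5\right)^{2} = \left(-127 + 11 \cdot 10\right)^{2} = \left(-127 + 110\right)^{2} = \left(-17\right)^{2} = 289$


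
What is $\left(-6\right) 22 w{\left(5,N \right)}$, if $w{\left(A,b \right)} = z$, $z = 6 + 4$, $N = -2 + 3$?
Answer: $-1320$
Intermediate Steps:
$N = 1$
$z = 10$
$w{\left(A,b \right)} = 10$
$\left(-6\right) 22 w{\left(5,N \right)} = \left(-6\right) 22 \cdot 10 = \left(-132\right) 10 = -1320$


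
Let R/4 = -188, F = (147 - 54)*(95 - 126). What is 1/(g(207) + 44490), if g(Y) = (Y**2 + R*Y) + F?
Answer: -1/71208 ≈ -1.4043e-5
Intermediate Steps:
F = -2883 (F = 93*(-31) = -2883)
R = -752 (R = 4*(-188) = -752)
g(Y) = -2883 + Y**2 - 752*Y (g(Y) = (Y**2 - 752*Y) - 2883 = -2883 + Y**2 - 752*Y)
1/(g(207) + 44490) = 1/((-2883 + 207**2 - 752*207) + 44490) = 1/((-2883 + 42849 - 155664) + 44490) = 1/(-115698 + 44490) = 1/(-71208) = -1/71208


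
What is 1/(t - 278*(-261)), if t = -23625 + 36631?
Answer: 1/85564 ≈ 1.1687e-5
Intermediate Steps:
t = 13006
1/(t - 278*(-261)) = 1/(13006 - 278*(-261)) = 1/(13006 + 72558) = 1/85564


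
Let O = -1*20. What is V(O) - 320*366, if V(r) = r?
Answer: -117140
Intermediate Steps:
O = -20
V(O) - 320*366 = -20 - 320*366 = -20 - 117120 = -117140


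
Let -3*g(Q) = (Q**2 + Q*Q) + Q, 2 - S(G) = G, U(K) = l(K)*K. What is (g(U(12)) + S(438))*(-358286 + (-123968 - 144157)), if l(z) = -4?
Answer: 1225259916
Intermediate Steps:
U(K) = -4*K
S(G) = 2 - G
g(Q) = -2*Q**2/3 - Q/3 (g(Q) = -((Q**2 + Q*Q) + Q)/3 = -((Q**2 + Q**2) + Q)/3 = -(2*Q**2 + Q)/3 = -(Q + 2*Q**2)/3 = -2*Q**2/3 - Q/3)
(g(U(12)) + S(438))*(-358286 + (-123968 - 144157)) = (-(-4*12)*(1 + 2*(-4*12))/3 + (2 - 1*438))*(-358286 + (-123968 - 144157)) = (-1/3*(-48)*(1 + 2*(-48)) + (2 - 438))*(-358286 - 268125) = (-1/3*(-48)*(1 - 96) - 436)*(-626411) = (-1/3*(-48)*(-95) - 436)*(-626411) = (-1520 - 436)*(-626411) = -1956*(-626411) = 1225259916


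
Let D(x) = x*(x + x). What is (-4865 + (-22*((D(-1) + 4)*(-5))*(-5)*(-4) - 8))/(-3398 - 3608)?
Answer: -8327/7006 ≈ -1.1886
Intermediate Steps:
D(x) = 2*x² (D(x) = x*(2*x) = 2*x²)
(-4865 + (-22*((D(-1) + 4)*(-5))*(-5)*(-4) - 8))/(-3398 - 3608) = (-4865 + (-22*((2*(-1)² + 4)*(-5))*(-5)*(-4) - 8))/(-3398 - 3608) = (-4865 + (-22*((2*1 + 4)*(-5))*(-5)*(-4) - 8))/(-7006) = (-4865 + (-22*((2 + 4)*(-5))*(-5)*(-4) - 8))*(-1/7006) = (-4865 + (-22*(6*(-5))*(-5)*(-4) - 8))*(-1/7006) = (-4865 + (-22*(-30*(-5))*(-4) - 8))*(-1/7006) = (-4865 + (-3300*(-4) - 8))*(-1/7006) = (-4865 + (-22*(-600) - 8))*(-1/7006) = (-4865 + (13200 - 8))*(-1/7006) = (-4865 + 13192)*(-1/7006) = 8327*(-1/7006) = -8327/7006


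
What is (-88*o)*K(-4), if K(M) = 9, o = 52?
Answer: -41184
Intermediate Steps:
(-88*o)*K(-4) = -88*52*9 = -4576*9 = -41184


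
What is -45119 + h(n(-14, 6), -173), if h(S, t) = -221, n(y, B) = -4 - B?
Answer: -45340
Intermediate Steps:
-45119 + h(n(-14, 6), -173) = -45119 - 221 = -45340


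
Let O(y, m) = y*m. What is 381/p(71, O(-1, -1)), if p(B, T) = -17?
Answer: -381/17 ≈ -22.412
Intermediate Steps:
O(y, m) = m*y
381/p(71, O(-1, -1)) = 381/(-17) = 381*(-1/17) = -381/17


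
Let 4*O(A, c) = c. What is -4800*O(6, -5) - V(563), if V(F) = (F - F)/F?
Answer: 6000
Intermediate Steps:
O(A, c) = c/4
V(F) = 0 (V(F) = 0/F = 0)
-4800*O(6, -5) - V(563) = -1200*(-5) - 1*0 = -4800*(-5/4) + 0 = 6000 + 0 = 6000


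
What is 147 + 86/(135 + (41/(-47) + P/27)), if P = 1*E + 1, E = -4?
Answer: 8369661/56689 ≈ 147.64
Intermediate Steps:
P = -3 (P = 1*(-4) + 1 = -4 + 1 = -3)
147 + 86/(135 + (41/(-47) + P/27)) = 147 + 86/(135 + (41/(-47) - 3/27)) = 147 + 86/(135 + (41*(-1/47) - 3*1/27)) = 147 + 86/(135 + (-41/47 - ⅑)) = 147 + 86/(135 - 416/423) = 147 + 86/(56689/423) = 147 + 86*(423/56689) = 147 + 36378/56689 = 8369661/56689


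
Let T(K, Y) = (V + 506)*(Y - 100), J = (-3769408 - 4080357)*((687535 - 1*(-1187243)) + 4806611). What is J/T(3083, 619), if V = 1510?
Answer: -7492476217655/149472 ≈ -5.0126e+7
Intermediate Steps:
J = -52447333523585 (J = -7849765*((687535 + 1187243) + 4806611) = -7849765*(1874778 + 4806611) = -7849765*6681389 = -52447333523585)
T(K, Y) = -201600 + 2016*Y (T(K, Y) = (1510 + 506)*(Y - 100) = 2016*(-100 + Y) = -201600 + 2016*Y)
J/T(3083, 619) = -52447333523585/(-201600 + 2016*619) = -52447333523585/(-201600 + 1247904) = -52447333523585/1046304 = -52447333523585*1/1046304 = -7492476217655/149472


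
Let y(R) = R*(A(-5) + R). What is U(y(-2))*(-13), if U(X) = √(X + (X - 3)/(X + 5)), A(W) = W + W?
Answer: -13*√20793/29 ≈ -64.640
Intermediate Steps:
A(W) = 2*W
y(R) = R*(-10 + R) (y(R) = R*(2*(-5) + R) = R*(-10 + R))
U(X) = √(X + (-3 + X)/(5 + X))
U(y(-2))*(-13) = √((-3 - 2*(-10 - 2) + (-2*(-10 - 2))*(5 - 2*(-10 - 2)))/(5 - 2*(-10 - 2)))*(-13) = √((-3 - 2*(-12) + (-2*(-12))*(5 - 2*(-12)))/(5 - 2*(-12)))*(-13) = √((-3 + 24 + 24*(5 + 24))/(5 + 24))*(-13) = √((-3 + 24 + 24*29)/29)*(-13) = √((-3 + 24 + 696)/29)*(-13) = √((1/29)*717)*(-13) = √(717/29)*(-13) = (√20793/29)*(-13) = -13*√20793/29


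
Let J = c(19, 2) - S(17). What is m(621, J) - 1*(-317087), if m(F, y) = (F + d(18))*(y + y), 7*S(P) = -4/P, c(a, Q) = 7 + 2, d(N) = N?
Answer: 39107203/119 ≈ 3.2863e+5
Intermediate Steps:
c(a, Q) = 9
S(P) = -4/(7*P) (S(P) = (-4/P)/7 = -4/(7*P))
J = 1075/119 (J = 9 - (-4)/(7*17) = 9 - 1*(-4/119) = 9 + 4/119 = 1075/119 ≈ 9.0336)
m(F, y) = 2*y*(18 + F) (m(F, y) = (F + 18)*(y + y) = (18 + F)*(2*y) = 2*y*(18 + F))
m(621, J) - 1*(-317087) = 2*(1075/119)*(18 + 621) - 1*(-317087) = 2*(1075/119)*639 + 317087 = 1373850/119 + 317087 = 39107203/119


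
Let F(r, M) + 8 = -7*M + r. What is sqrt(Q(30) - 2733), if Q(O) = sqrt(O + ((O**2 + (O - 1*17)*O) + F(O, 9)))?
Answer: sqrt(-2733 + sqrt(1279)) ≈ 51.935*I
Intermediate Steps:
F(r, M) = -8 + r - 7*M (F(r, M) = -8 + (-7*M + r) = -8 + (r - 7*M) = -8 + r - 7*M)
Q(O) = sqrt(-71 + O**2 + 2*O + O*(-17 + O)) (Q(O) = sqrt(O + ((O**2 + (O - 1*17)*O) + (-8 + O - 7*9))) = sqrt(O + ((O**2 + (O - 17)*O) + (-8 + O - 63))) = sqrt(O + ((O**2 + (-17 + O)*O) + (-71 + O))) = sqrt(O + ((O**2 + O*(-17 + O)) + (-71 + O))) = sqrt(O + (-71 + O + O**2 + O*(-17 + O))) = sqrt(-71 + O**2 + 2*O + O*(-17 + O)))
sqrt(Q(30) - 2733) = sqrt(sqrt(-71 - 15*30 + 2*30**2) - 2733) = sqrt(sqrt(-71 - 450 + 2*900) - 2733) = sqrt(sqrt(-71 - 450 + 1800) - 2733) = sqrt(sqrt(1279) - 2733) = sqrt(-2733 + sqrt(1279))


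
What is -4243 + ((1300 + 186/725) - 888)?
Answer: -2777289/725 ≈ -3830.7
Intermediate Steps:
-4243 + ((1300 + 186/725) - 888) = -4243 + (942686/725 - 888) = -4243 + 298886/725 = -2777289/725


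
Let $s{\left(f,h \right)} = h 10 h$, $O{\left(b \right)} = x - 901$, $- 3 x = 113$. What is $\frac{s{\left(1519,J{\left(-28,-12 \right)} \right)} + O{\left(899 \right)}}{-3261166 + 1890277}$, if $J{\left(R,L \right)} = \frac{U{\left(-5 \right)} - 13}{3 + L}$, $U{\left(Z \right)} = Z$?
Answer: $\frac{2696}{4112667} \approx 0.00065554$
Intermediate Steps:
$x = - \frac{113}{3}$ ($x = \left(- \frac{1}{3}\right) 113 = - \frac{113}{3} \approx -37.667$)
$O{\left(b \right)} = - \frac{2816}{3}$ ($O{\left(b \right)} = - \frac{113}{3} - 901 = - \frac{2816}{3}$)
$J{\left(R,L \right)} = - \frac{18}{3 + L}$ ($J{\left(R,L \right)} = \frac{-5 - 13}{3 + L} = - \frac{18}{3 + L}$)
$s{\left(f,h \right)} = 10 h^{2}$ ($s{\left(f,h \right)} = 10 h h = 10 h^{2}$)
$\frac{s{\left(1519,J{\left(-28,-12 \right)} \right)} + O{\left(899 \right)}}{-3261166 + 1890277} = \frac{10 \left(- \frac{18}{3 - 12}\right)^{2} - \frac{2816}{3}}{-3261166 + 1890277} = \frac{10 \left(- \frac{18}{-9}\right)^{2} - \frac{2816}{3}}{-1370889} = \left(10 \left(\left(-18\right) \left(- \frac{1}{9}\right)\right)^{2} - \frac{2816}{3}\right) \left(- \frac{1}{1370889}\right) = \left(10 \cdot 2^{2} - \frac{2816}{3}\right) \left(- \frac{1}{1370889}\right) = \left(10 \cdot 4 - \frac{2816}{3}\right) \left(- \frac{1}{1370889}\right) = \left(40 - \frac{2816}{3}\right) \left(- \frac{1}{1370889}\right) = \left(- \frac{2696}{3}\right) \left(- \frac{1}{1370889}\right) = \frac{2696}{4112667}$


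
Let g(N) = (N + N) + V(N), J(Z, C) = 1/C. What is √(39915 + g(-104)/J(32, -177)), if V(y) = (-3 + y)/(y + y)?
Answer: √207234417/52 ≈ 276.84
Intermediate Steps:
V(y) = (-3 + y)/(2*y) (V(y) = (-3 + y)/((2*y)) = (-3 + y)*(1/(2*y)) = (-3 + y)/(2*y))
g(N) = 2*N + (-3 + N)/(2*N) (g(N) = (N + N) + (-3 + N)/(2*N) = 2*N + (-3 + N)/(2*N))
√(39915 + g(-104)/J(32, -177)) = √(39915 + ((½)*(-3 - 104 + 4*(-104)²)/(-104))/(1/(-177))) = √(39915 + ((½)*(-1/104)*(-3 - 104 + 4*10816))/(-1/177)) = √(39915 + ((½)*(-1/104)*(-3 - 104 + 43264))*(-177)) = √(39915 + ((½)*(-1/104)*43157)*(-177)) = √(39915 - 43157/208*(-177)) = √(39915 + 7638789/208) = √(15941109/208) = √207234417/52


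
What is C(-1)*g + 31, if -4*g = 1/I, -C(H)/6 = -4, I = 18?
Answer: 92/3 ≈ 30.667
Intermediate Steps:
C(H) = 24 (C(H) = -6*(-4) = 24)
g = -1/72 (g = -1/4/18 = -1/4*1/18 = -1/72 ≈ -0.013889)
C(-1)*g + 31 = 24*(-1/72) + 31 = -1/3 + 31 = 92/3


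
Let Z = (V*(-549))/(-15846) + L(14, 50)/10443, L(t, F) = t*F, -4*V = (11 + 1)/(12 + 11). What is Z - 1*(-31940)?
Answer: 40521664145113/1268678298 ≈ 31940.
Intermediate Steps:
V = -3/23 (V = -(11 + 1)/(4*(12 + 11)) = -3/23 ≈ -0.13043)
L(t, F) = F*t
Z = 79306993/1268678298 (Z = -3/23*(-549)/(-15846) + (50*14)/10443 = (1647/23)*(-1/15846) + 700*(1/10443) = -549/121486 + 700/10443 = 79306993/1268678298 ≈ 0.062511)
Z - 1*(-31940) = 79306993/1268678298 - 1*(-31940) = 79306993/1268678298 + 31940 = 40521664145113/1268678298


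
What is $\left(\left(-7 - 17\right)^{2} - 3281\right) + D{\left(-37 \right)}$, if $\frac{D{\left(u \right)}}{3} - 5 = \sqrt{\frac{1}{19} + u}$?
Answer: $-2690 + \frac{9 i \sqrt{1482}}{19} \approx -2690.0 + 18.235 i$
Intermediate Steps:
$D{\left(u \right)} = 15 + 3 \sqrt{\frac{1}{19} + u}$
$\left(\left(-7 - 17\right)^{2} - 3281\right) + D{\left(-37 \right)} = \left(\left(-7 - 17\right)^{2} - 3281\right) + \left(15 + \frac{3 \sqrt{19 + 361 \left(-37\right)}}{19}\right) = \left(\left(-24\right)^{2} - 3281\right) + \left(15 + \frac{3 \sqrt{19 - 13357}}{19}\right) = \left(576 - 3281\right) + \left(15 + \frac{3 \sqrt{-13338}}{19}\right) = -2705 + \left(15 + \frac{3 \cdot 3 i \sqrt{1482}}{19}\right) = -2705 + \left(15 + \frac{9 i \sqrt{1482}}{19}\right) = -2690 + \frac{9 i \sqrt{1482}}{19}$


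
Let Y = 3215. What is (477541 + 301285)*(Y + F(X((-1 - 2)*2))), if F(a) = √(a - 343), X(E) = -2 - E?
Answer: 2503925590 + 778826*I*√339 ≈ 2.5039e+9 + 1.434e+7*I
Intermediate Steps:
F(a) = √(-343 + a)
(477541 + 301285)*(Y + F(X((-1 - 2)*2))) = (477541 + 301285)*(3215 + √(-343 + (-2 - (-1 - 2)*2))) = 778826*(3215 + √(-343 + (-2 - (-3)*2))) = 778826*(3215 + √(-343 + (-2 - 1*(-6)))) = 778826*(3215 + √(-343 + (-2 + 6))) = 778826*(3215 + √(-343 + 4)) = 778826*(3215 + √(-339)) = 778826*(3215 + I*√339) = 2503925590 + 778826*I*√339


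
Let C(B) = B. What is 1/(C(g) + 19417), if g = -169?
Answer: 1/19248 ≈ 5.1953e-5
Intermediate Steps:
1/(C(g) + 19417) = 1/(-169 + 19417) = 1/19248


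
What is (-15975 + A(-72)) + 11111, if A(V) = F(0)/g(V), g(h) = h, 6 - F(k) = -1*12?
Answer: -19457/4 ≈ -4864.3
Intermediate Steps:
F(k) = 18 (F(k) = 6 - (-1)*12 = 6 - 1*(-12) = 6 + 12 = 18)
A(V) = 18/V
(-15975 + A(-72)) + 11111 = (-15975 + 18/(-72)) + 11111 = (-15975 + 18*(-1/72)) + 11111 = (-15975 - 1/4) + 11111 = -63901/4 + 11111 = -19457/4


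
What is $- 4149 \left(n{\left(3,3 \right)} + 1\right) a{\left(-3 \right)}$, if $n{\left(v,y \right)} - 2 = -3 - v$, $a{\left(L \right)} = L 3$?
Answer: $-112023$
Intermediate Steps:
$a{\left(L \right)} = 3 L$
$n{\left(v,y \right)} = -1 - v$ ($n{\left(v,y \right)} = 2 - \left(3 + v\right) = -1 - v$)
$- 4149 \left(n{\left(3,3 \right)} + 1\right) a{\left(-3 \right)} = - 4149 \left(\left(-1 - 3\right) + 1\right) 3 \left(-3\right) = - 4149 \left(\left(-1 - 3\right) + 1\right) \left(-9\right) = - 4149 \left(-4 + 1\right) \left(-9\right) = - 4149 \left(\left(-3\right) \left(-9\right)\right) = \left(-4149\right) 27 = -112023$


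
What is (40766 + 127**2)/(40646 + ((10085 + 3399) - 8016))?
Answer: 56895/46114 ≈ 1.2338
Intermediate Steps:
(40766 + 127**2)/(40646 + ((10085 + 3399) - 8016)) = (40766 + 16129)/(40646 + (13484 - 8016)) = 56895/(40646 + 5468) = 56895/46114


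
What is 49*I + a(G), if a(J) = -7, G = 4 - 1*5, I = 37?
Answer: 1806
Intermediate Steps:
G = -1 (G = 4 - 5 = -1)
49*I + a(G) = 49*37 - 7 = 1813 - 7 = 1806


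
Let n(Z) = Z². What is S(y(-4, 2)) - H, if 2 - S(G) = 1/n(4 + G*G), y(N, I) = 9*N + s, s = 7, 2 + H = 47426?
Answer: -33860493551/714025 ≈ -47422.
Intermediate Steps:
H = 47424 (H = -2 + 47426 = 47424)
y(N, I) = 7 + 9*N (y(N, I) = 9*N + 7 = 7 + 9*N)
S(G) = 2 - 1/(4 + G²)² (S(G) = 2 - 1/((4 + G*G)²) = 2 - 1/((4 + G²)²) = 2 - 1/(4 + G²)²)
S(y(-4, 2)) - H = (2 - 1/(4 + (7 + 9*(-4))²)²) - 1*47424 = (2 - 1/(4 + (7 - 36)²)²) - 47424 = (2 - 1/(4 + (-29)²)²) - 47424 = (2 - 1/(4 + 841)²) - 47424 = (2 - 1/845²) - 47424 = (2 - 1*1/714025) - 47424 = (2 - 1/714025) - 47424 = 1428049/714025 - 47424 = -33860493551/714025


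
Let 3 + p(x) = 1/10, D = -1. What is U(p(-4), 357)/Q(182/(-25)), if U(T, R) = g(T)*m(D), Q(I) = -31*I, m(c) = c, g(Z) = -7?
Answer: 25/806 ≈ 0.031017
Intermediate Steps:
p(x) = -29/10 (p(x) = -3 + 1/10 = -29/10)
U(T, R) = 7 (U(T, R) = -7*(-1) = 7)
U(p(-4), 357)/Q(182/(-25)) = 7/((-5642/(-25))) = 7/((-5642*(-1)/25)) = 7/((-31*(-182/25))) = 7/(5642/25) = 7*(25/5642) = 25/806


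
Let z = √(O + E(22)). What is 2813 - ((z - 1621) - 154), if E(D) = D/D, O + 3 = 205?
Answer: 4588 - √203 ≈ 4573.8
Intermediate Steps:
O = 202 (O = -3 + 205 = 202)
E(D) = 1
z = √203 (z = √(202 + 1) = √203 ≈ 14.248)
2813 - ((z - 1621) - 154) = 2813 - ((√203 - 1621) - 154) = 2813 - ((-1621 + √203) - 154) = 2813 - (-1775 + √203) = 2813 + (1775 - √203) = 4588 - √203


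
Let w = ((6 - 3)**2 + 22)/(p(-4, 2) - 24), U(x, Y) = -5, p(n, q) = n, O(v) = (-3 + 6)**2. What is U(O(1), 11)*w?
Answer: 155/28 ≈ 5.5357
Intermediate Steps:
O(v) = 9 (O(v) = 3**2 = 9)
w = -31/28 (w = ((6 - 3)**2 + 22)/(-4 - 24) = (3**2 + 22)/(-28) = (9 + 22)*(-1/28) = 31*(-1/28) = -31/28 ≈ -1.1071)
U(O(1), 11)*w = -5*(-31/28) = 155/28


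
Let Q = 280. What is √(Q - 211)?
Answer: √69 ≈ 8.3066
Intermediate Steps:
√(Q - 211) = √(280 - 211) = √69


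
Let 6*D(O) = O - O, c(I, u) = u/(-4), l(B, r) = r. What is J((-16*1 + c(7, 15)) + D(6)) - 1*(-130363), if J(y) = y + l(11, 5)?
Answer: 521393/4 ≈ 1.3035e+5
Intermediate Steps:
c(I, u) = -u/4 (c(I, u) = u*(-¼) = -u/4)
D(O) = 0 (D(O) = (O - O)/6 = (⅙)*0 = 0)
J(y) = 5 + y (J(y) = y + 5 = 5 + y)
J((-16*1 + c(7, 15)) + D(6)) - 1*(-130363) = (5 + ((-16*1 - ¼*15) + 0)) - 1*(-130363) = (5 + ((-16 - 15/4) + 0)) + 130363 = (5 + (-79/4 + 0)) + 130363 = (5 - 79/4) + 130363 = -59/4 + 130363 = 521393/4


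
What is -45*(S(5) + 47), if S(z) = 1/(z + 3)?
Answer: -16965/8 ≈ -2120.6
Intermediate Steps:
S(z) = 1/(3 + z)
-45*(S(5) + 47) = -45*(1/(3 + 5) + 47) = -45*(1/8 + 47) = -45*(⅛ + 47) = -45*377/8 = -16965/8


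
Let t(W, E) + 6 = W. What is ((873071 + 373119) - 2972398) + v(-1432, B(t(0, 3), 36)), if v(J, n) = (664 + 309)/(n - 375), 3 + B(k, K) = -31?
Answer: -706020045/409 ≈ -1.7262e+6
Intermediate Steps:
t(W, E) = -6 + W
B(k, K) = -34 (B(k, K) = -3 - 31 = -34)
v(J, n) = 973/(-375 + n)
((873071 + 373119) - 2972398) + v(-1432, B(t(0, 3), 36)) = ((873071 + 373119) - 2972398) + 973/(-375 - 34) = (1246190 - 2972398) + 973/(-409) = -1726208 + 973*(-1/409) = -1726208 - 973/409 = -706020045/409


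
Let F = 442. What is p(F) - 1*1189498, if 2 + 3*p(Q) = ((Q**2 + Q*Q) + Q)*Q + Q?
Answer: 169329086/3 ≈ 5.6443e+7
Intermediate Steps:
p(Q) = -2/3 + Q/3 + Q*(Q + 2*Q**2)/3 (p(Q) = -2/3 + (((Q**2 + Q*Q) + Q)*Q + Q)/3 = -2/3 + (((Q**2 + Q**2) + Q)*Q + Q)/3 = -2/3 + ((2*Q**2 + Q)*Q + Q)/3 = -2/3 + ((Q + 2*Q**2)*Q + Q)/3 = -2/3 + (Q*(Q + 2*Q**2) + Q)/3 = -2/3 + (Q + Q*(Q + 2*Q**2))/3 = -2/3 + (Q/3 + Q*(Q + 2*Q**2)/3) = -2/3 + Q/3 + Q*(Q + 2*Q**2)/3)
p(F) - 1*1189498 = (-2/3 + (1/3)*442 + (1/3)*442**2 + (2/3)*442**3) - 1*1189498 = (-2/3 + 442/3 + (1/3)*195364 + (2/3)*86350888) - 1189498 = (-2/3 + 442/3 + 195364/3 + 172701776/3) - 1189498 = 172897580/3 - 1189498 = 169329086/3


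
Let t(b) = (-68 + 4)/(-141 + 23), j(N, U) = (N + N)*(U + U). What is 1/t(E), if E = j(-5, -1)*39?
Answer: 59/32 ≈ 1.8438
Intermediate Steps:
j(N, U) = 4*N*U (j(N, U) = (2*N)*(2*U) = 4*N*U)
E = 780 (E = (4*(-5)*(-1))*39 = 20*39 = 780)
t(b) = 32/59 (t(b) = -64/(-118) = -64*(-1/118) = 32/59)
1/t(E) = 1/(32/59) = 59/32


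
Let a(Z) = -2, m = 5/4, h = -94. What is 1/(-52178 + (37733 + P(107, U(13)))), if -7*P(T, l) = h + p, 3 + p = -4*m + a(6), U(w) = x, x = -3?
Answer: -7/101011 ≈ -6.9299e-5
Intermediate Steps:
m = 5/4 (m = 5*(¼) = 5/4 ≈ 1.2500)
U(w) = -3
p = -10 (p = -3 + (-4*5/4 - 2) = -3 + (-5 - 2) = -3 - 7 = -10)
P(T, l) = 104/7 (P(T, l) = -(-94 - 10)/7 = -⅐*(-104) = 104/7)
1/(-52178 + (37733 + P(107, U(13)))) = 1/(-52178 + (37733 + 104/7)) = 1/(-52178 + 264235/7) = 1/(-101011/7) = -7/101011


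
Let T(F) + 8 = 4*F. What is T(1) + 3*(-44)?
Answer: -136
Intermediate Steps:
T(F) = -8 + 4*F
T(1) + 3*(-44) = (-8 + 4*1) + 3*(-44) = (-8 + 4) - 132 = -4 - 132 = -136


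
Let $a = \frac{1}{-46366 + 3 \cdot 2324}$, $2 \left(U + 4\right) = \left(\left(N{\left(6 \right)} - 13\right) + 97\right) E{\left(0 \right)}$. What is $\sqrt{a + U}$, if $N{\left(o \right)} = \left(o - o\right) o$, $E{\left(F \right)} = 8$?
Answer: $\frac{\sqrt{515226522958}}{39394} \approx 18.221$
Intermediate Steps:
$N{\left(o \right)} = 0$ ($N{\left(o \right)} = 0 o = 0$)
$U = 332$ ($U = -4 + \frac{\left(\left(0 - 13\right) + 97\right) 8}{2} = -4 + \frac{\left(-13 + 97\right) 8}{2} = -4 + \frac{84 \cdot 8}{2} = -4 + \frac{1}{2} \cdot 672 = -4 + 336 = 332$)
$a = - \frac{1}{39394}$ ($a = \frac{1}{-46366 + 6972} = \frac{1}{-39394} = - \frac{1}{39394} \approx -2.5385 \cdot 10^{-5}$)
$\sqrt{a + U} = \sqrt{- \frac{1}{39394} + 332} = \sqrt{\frac{13078807}{39394}} = \frac{\sqrt{515226522958}}{39394}$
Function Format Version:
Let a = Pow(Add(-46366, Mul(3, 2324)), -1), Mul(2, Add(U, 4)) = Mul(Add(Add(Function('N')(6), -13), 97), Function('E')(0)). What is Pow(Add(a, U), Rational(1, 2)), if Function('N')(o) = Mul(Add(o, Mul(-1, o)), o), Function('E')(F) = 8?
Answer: Mul(Rational(1, 39394), Pow(515226522958, Rational(1, 2))) ≈ 18.221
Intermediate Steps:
Function('N')(o) = 0 (Function('N')(o) = Mul(0, o) = 0)
U = 332 (U = Add(-4, Mul(Rational(1, 2), Mul(Add(Add(0, -13), 97), 8))) = Add(-4, Mul(Rational(1, 2), Mul(Add(-13, 97), 8))) = Add(-4, Mul(Rational(1, 2), Mul(84, 8))) = Add(-4, Mul(Rational(1, 2), 672)) = Add(-4, 336) = 332)
a = Rational(-1, 39394) (a = Pow(Add(-46366, 6972), -1) = Pow(-39394, -1) = Rational(-1, 39394) ≈ -2.5385e-5)
Pow(Add(a, U), Rational(1, 2)) = Pow(Add(Rational(-1, 39394), 332), Rational(1, 2)) = Pow(Rational(13078807, 39394), Rational(1, 2)) = Mul(Rational(1, 39394), Pow(515226522958, Rational(1, 2)))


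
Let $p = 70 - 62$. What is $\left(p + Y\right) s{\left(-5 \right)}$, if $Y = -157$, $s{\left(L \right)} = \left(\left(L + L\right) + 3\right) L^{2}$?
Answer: $26075$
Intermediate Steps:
$s{\left(L \right)} = L^{2} \left(3 + 2 L\right)$ ($s{\left(L \right)} = \left(2 L + 3\right) L^{2} = \left(3 + 2 L\right) L^{2} = L^{2} \left(3 + 2 L\right)$)
$p = 8$
$\left(p + Y\right) s{\left(-5 \right)} = \left(8 - 157\right) \left(-5\right)^{2} \left(3 + 2 \left(-5\right)\right) = - 149 \cdot 25 \left(3 - 10\right) = - 149 \cdot 25 \left(-7\right) = \left(-149\right) \left(-175\right) = 26075$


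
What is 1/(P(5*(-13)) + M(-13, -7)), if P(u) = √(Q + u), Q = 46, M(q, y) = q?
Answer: -13/188 - I*√19/188 ≈ -0.069149 - 0.023186*I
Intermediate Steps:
P(u) = √(46 + u)
1/(P(5*(-13)) + M(-13, -7)) = 1/(√(46 + 5*(-13)) - 13) = 1/(√(46 - 65) - 13) = 1/(√(-19) - 13) = 1/(I*√19 - 13) = 1/(-13 + I*√19)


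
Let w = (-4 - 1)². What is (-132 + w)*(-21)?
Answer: 2247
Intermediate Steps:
w = 25 (w = (-5)² = 25)
(-132 + w)*(-21) = (-132 + 25)*(-21) = -107*(-21) = 2247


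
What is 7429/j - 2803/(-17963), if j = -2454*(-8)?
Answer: 188475623/352649616 ≈ 0.53446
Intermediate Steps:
j = 19632
7429/j - 2803/(-17963) = 7429/19632 - 2803/(-17963) = 7429*(1/19632) - 2803*(-1/17963) = 7429/19632 + 2803/17963 = 188475623/352649616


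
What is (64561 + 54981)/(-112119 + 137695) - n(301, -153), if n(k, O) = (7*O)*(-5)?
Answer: -68419969/12788 ≈ -5350.3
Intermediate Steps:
n(k, O) = -35*O
(64561 + 54981)/(-112119 + 137695) - n(301, -153) = (64561 + 54981)/(-112119 + 137695) - (-35)*(-153) = 119542/25576 - 1*5355 = 119542*(1/25576) - 5355 = 59771/12788 - 5355 = -68419969/12788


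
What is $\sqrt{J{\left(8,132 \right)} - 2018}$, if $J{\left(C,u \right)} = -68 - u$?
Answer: $i \sqrt{2218} \approx 47.096 i$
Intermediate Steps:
$\sqrt{J{\left(8,132 \right)} - 2018} = \sqrt{\left(-68 - 132\right) - 2018} = \sqrt{-200 - 2018} = \sqrt{-2218} = i \sqrt{2218}$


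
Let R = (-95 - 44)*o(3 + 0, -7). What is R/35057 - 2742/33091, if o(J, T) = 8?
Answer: -132923486/1160071187 ≈ -0.11458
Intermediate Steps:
R = -1112 (R = (-95 - 44)*8 = -139*8 = -1112)
R/35057 - 2742/33091 = -1112/35057 - 2742/33091 = -132923486/1160071187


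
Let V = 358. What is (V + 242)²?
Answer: 360000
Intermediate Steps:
(V + 242)² = (358 + 242)² = 600² = 360000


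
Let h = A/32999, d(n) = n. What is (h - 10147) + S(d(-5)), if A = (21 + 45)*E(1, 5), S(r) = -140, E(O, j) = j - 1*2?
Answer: -339460515/32999 ≈ -10287.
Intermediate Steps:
E(O, j) = -2 + j (E(O, j) = j - 2 = -2 + j)
A = 198 (A = (21 + 45)*(-2 + 5) = 66*3 = 198)
h = 198/32999 ≈ 0.0060002
(h - 10147) + S(d(-5)) = (198/32999 - 10147) - 140 = -334840655/32999 - 140 = -339460515/32999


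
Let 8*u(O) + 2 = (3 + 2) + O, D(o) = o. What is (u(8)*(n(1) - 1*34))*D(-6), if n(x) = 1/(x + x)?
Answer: 2211/8 ≈ 276.38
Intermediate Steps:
n(x) = 1/(2*x)
u(O) = 3/8 + O/8 (u(O) = -¼ + ((3 + 2) + O)/8 = -¼ + (5 + O)/8 = -¼ + (5/8 + O/8) = 3/8 + O/8)
(u(8)*(n(1) - 1*34))*D(-6) = ((3/8 + (⅛)*8)*((½)/1 - 1*34))*(-6) = ((3/8 + 1)*((½)*1 - 34))*(-6) = (11*(½ - 34)/8)*(-6) = ((11/8)*(-67/2))*(-6) = -737/16*(-6) = 2211/8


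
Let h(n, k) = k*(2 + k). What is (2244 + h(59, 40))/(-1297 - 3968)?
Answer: -436/585 ≈ -0.74530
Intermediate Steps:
(2244 + h(59, 40))/(-1297 - 3968) = (2244 + 40*(2 + 40))/(-1297 - 3968) = (2244 + 40*42)/(-5265) = (2244 + 1680)*(-1/5265) = 3924*(-1/5265) = -436/585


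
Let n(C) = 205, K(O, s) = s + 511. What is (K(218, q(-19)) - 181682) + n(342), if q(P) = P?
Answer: -180985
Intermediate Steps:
K(O, s) = 511 + s
(K(218, q(-19)) - 181682) + n(342) = ((511 - 19) - 181682) + 205 = (492 - 181682) + 205 = -181190 + 205 = -180985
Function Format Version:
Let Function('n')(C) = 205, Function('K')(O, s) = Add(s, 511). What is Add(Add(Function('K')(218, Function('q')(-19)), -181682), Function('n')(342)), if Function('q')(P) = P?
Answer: -180985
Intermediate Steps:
Function('K')(O, s) = Add(511, s)
Add(Add(Function('K')(218, Function('q')(-19)), -181682), Function('n')(342)) = Add(Add(Add(511, -19), -181682), 205) = Add(Add(492, -181682), 205) = Add(-181190, 205) = -180985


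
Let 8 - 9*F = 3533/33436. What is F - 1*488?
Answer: -48862319/100308 ≈ -487.12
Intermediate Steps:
F = 87985/100308 (F = 8/9 - 3533/(9*33436) = 8/9 - 1/9*3533/33436 = 8/9 - 3533/300924 = 87985/100308 ≈ 0.87715)
F - 1*488 = 87985/100308 - 1*488 = 87985/100308 - 488 = -48862319/100308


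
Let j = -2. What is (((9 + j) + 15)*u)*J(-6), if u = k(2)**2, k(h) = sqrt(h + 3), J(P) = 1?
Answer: 110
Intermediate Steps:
k(h) = sqrt(3 + h)
u = 5 (u = (sqrt(3 + 2))**2 = (sqrt(5))**2 = 5)
(((9 + j) + 15)*u)*J(-6) = (((9 - 2) + 15)*5)*1 = ((7 + 15)*5)*1 = (22*5)*1 = 110*1 = 110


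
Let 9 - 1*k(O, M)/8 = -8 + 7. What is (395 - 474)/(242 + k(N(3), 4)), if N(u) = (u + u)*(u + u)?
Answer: -79/322 ≈ -0.24534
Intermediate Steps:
N(u) = 4*u² (N(u) = (2*u)*(2*u) = 4*u²)
k(O, M) = 80 (k(O, M) = 72 - 8*(-8 + 7) = 72 - 8*(-1) = 72 + 8 = 80)
(395 - 474)/(242 + k(N(3), 4)) = (395 - 474)/(242 + 80) = -79/322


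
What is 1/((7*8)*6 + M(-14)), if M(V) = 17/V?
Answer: 14/4687 ≈ 0.0029870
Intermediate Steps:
1/((7*8)*6 + M(-14)) = 1/((7*8)*6 + 17/(-14)) = 1/(56*6 + 17*(-1/14)) = 1/(336 - 17/14) = 1/(4687/14) = 14/4687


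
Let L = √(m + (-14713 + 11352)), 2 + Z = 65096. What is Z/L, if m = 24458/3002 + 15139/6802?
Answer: -65094*I*√38700228150458/360097255 ≈ -1124.5*I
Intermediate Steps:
m = 5573963/537358 (m = 24458*(1/3002) + 15139*(1/6802) = 12229/1501 + 15139/6802 = 5573963/537358 ≈ 10.373)
Z = 65094 (Z = -2 + 65096 = 65094)
L = 5*I*√38700228150458/537358 (L = √(5573963/537358 + (-14713 + 11352)) = √(5573963/537358 - 3361) = √(-1800486275/537358) = 5*I*√38700228150458/537358 ≈ 57.885*I)
Z/L = 65094/((5*I*√38700228150458/537358)) = 65094*(-I*√38700228150458/360097255) = -65094*I*√38700228150458/360097255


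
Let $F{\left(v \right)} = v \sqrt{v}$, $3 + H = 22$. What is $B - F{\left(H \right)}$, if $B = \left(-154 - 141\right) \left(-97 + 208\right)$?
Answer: $-32745 - 19 \sqrt{19} \approx -32828.0$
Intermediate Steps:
$H = 19$ ($H = -3 + 22 = 19$)
$F{\left(v \right)} = v^{\frac{3}{2}}$
$B = -32745$ ($B = \left(-295\right) 111 = -32745$)
$B - F{\left(H \right)} = -32745 - 19^{\frac{3}{2}} = -32745 - 19 \sqrt{19}$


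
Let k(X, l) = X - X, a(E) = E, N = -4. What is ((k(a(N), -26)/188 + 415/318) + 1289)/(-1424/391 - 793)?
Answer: -160433947/99052866 ≈ -1.6197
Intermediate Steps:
k(X, l) = 0
((k(a(N), -26)/188 + 415/318) + 1289)/(-1424/391 - 793) = ((0/188 + 415/318) + 1289)/(-1424/391 - 793) = ((0*(1/188) + 415*(1/318)) + 1289)/(-1424*1/391 - 793) = ((0 + 415/318) + 1289)/(-1424/391 - 793) = (415/318 + 1289)/(-311487/391) = (410317/318)*(-391/311487) = -160433947/99052866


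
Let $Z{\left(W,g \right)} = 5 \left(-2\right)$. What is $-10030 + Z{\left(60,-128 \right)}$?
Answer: $-10040$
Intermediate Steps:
$Z{\left(W,g \right)} = -10$
$-10030 + Z{\left(60,-128 \right)} = -10030 - 10 = -10040$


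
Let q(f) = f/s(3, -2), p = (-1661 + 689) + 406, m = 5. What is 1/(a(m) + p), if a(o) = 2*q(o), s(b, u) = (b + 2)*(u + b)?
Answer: -1/564 ≈ -0.0017731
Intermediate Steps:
s(b, u) = (2 + b)*(b + u)
p = -566 (p = -972 + 406 = -566)
q(f) = f/5 (q(f) = f/(3**2 + 2*3 + 2*(-2) + 3*(-2)) = f/(9 + 6 - 4 - 6) = f/5)
a(o) = 2*o/5 (a(o) = 2*(o/5) = 2*o/5)
1/(a(m) + p) = 1/((2/5)*5 - 566) = 1/(2 - 566) = 1/(-564) = -1/564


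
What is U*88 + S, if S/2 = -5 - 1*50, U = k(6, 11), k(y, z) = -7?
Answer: -726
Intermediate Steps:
U = -7
S = -110 (S = 2*(-5 - 1*50) = 2*(-5 - 50) = 2*(-55) = -110)
U*88 + S = -7*88 - 110 = -616 - 110 = -726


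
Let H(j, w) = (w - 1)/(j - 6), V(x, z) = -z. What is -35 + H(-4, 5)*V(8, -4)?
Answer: -183/5 ≈ -36.600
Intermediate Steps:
H(j, w) = (-1 + w)/(-6 + j)
-35 + H(-4, 5)*V(8, -4) = -35 + ((-1 + 5)/(-6 - 4))*(-1*(-4)) = -35 + (4/(-10))*4 = -35 - 1/10*4*4 = -35 - 2/5*4 = -35 - 8/5 = -183/5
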